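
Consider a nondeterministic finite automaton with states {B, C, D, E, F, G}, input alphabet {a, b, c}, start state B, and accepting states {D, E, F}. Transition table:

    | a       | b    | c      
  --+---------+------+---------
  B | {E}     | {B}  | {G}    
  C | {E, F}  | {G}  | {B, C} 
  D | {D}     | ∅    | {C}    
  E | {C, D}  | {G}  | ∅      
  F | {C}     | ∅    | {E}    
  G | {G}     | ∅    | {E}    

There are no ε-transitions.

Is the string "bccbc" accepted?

Yes

Start in {B}.
Read 'b': {B} → {B}.
Read 'c': {B} → {G}.
Read 'c': {G} → {E}.
Read 'b': {E} → {G}.
Read 'c': {G} → {E}.
The final set {E} contains the accepting state E.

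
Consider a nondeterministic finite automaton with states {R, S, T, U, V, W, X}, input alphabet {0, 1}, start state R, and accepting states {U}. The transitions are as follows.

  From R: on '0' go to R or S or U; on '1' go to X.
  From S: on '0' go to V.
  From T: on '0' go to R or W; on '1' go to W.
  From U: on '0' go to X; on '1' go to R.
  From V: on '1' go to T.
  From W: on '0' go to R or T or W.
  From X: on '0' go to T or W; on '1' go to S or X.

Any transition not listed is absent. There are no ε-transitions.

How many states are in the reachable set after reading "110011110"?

Start in {R}.
Read '1': R→{X}; now {X}.
Read '1': X→{S, X}; now {S, X}.
Read '0': S→{V}, X→{T, W}; now {T, V, W}.
Read '0': T→{R, W}, V→∅, W→{R, T, W}; now {R, T, W}.
Read '1': R→{X}, T→{W}, W→∅; now {W, X}.
Read '1': W→∅, X→{S, X}; now {S, X}.
Read '1': S→∅, X→{S, X}; now {S, X}.
Read '1': S→∅, X→{S, X}; now {S, X}.
Read '0': S→{V}, X→{T, W}; now {T, V, W}.
That set has 3 states.

3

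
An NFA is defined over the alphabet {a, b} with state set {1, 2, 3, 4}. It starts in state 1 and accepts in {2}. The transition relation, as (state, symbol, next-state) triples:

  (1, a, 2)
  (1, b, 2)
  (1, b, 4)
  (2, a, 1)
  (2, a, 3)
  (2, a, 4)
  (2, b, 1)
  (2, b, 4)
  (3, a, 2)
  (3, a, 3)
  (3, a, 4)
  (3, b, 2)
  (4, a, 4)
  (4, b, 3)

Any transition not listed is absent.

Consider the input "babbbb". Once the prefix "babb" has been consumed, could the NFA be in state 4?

Yes

Start in {1}.
Read 'b': 1→{2, 4}; now {2, 4}.
Read 'a': 2→{1, 3, 4}, 4→{4}; now {1, 3, 4}.
Read 'b': 1→{2, 4}, 3→{2}, 4→{3}; now {2, 3, 4}.
Read 'b': 2→{1, 4}, 3→{2}, 4→{3}; now {1, 2, 3, 4}.
State 4 is in {1, 2, 3, 4}.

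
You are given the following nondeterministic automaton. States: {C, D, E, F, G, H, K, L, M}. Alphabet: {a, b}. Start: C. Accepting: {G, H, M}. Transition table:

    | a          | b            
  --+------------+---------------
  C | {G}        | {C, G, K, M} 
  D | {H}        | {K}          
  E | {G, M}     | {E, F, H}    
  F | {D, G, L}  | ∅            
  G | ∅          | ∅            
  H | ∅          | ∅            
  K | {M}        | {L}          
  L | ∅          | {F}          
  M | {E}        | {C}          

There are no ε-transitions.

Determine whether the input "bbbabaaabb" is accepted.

Yes

Start in {C}.
Read 'b': C→{C, G, K, M}; now {C, G, K, M}.
Read 'b': C→{C, G, K, M}, G→∅, K→{L}, M→{C}; now {C, G, K, L, M}.
Read 'b': C→{C, G, K, M}, G→∅, K→{L}, L→{F}, M→{C}; now {C, F, G, K, L, M}.
Read 'a': C→{G}, F→{D, G, L}, G→∅, K→{M}, L→∅, M→{E}; now {D, E, G, L, M}.
Read 'b': D→{K}, E→{E, F, H}, G→∅, L→{F}, M→{C}; now {C, E, F, H, K}.
Read 'a': C→{G}, E→{G, M}, F→{D, G, L}, H→∅, K→{M}; now {D, G, L, M}.
Read 'a': D→{H}, G→∅, L→∅, M→{E}; now {E, H}.
Read 'a': E→{G, M}, H→∅; now {G, M}.
Read 'b': G→∅, M→{C}; now {C}.
Read 'b': C→{C, G, K, M}; now {C, G, K, M}.
The final set {C, G, K, M} contains the accepting states G, M.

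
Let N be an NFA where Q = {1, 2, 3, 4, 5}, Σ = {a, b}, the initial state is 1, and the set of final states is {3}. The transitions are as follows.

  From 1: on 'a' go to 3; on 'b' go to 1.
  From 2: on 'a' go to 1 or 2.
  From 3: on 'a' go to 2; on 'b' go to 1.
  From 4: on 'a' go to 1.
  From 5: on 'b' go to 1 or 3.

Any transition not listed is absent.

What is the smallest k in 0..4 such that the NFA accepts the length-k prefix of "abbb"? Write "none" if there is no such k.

Start in {1}.
Read 'a': {1} → {3}.
None of the earlier sets intersect F, but {3} does.

1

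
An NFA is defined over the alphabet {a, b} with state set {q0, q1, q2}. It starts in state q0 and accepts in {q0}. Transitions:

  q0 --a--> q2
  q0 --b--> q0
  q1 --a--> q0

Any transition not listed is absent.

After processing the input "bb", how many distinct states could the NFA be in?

1

Start in {q0}.
Read 'b': q0→{q0}; now {q0}.
Read 'b': q0→{q0}; now {q0}.
That set has 1 state.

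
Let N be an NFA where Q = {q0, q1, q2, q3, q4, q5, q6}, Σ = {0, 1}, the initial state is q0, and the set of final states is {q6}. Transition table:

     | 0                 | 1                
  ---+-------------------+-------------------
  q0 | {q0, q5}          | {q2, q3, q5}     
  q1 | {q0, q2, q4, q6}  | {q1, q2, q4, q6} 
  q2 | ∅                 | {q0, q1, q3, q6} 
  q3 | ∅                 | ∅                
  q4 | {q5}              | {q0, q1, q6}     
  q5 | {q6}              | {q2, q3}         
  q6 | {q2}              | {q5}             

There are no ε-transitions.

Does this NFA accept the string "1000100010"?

Start in {q0}.
Read '1': q0→{q2, q3, q5}; now {q2, q3, q5}.
Read '0': q2→∅, q3→∅, q5→{q6}; now {q6}.
Read '0': q6→{q2}; now {q2}.
Read '0': q2→∅; now ∅.
The set is empty and remains empty for the remaining 6 symbols.
The final set ∅ contains no accepting state.

No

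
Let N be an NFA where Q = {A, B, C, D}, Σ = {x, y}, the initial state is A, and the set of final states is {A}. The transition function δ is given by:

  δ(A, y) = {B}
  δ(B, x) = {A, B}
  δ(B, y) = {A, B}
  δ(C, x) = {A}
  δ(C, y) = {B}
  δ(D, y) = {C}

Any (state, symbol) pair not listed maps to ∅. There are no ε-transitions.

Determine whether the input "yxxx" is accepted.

Yes

Start in {A}.
Read 'y': A→{B}; now {B}.
Read 'x': B→{A, B}; now {A, B}.
Read 'x': A→∅, B→{A, B}; now {A, B}.
Read 'x': A→∅, B→{A, B}; now {A, B}.
The final set {A, B} contains the accepting state A.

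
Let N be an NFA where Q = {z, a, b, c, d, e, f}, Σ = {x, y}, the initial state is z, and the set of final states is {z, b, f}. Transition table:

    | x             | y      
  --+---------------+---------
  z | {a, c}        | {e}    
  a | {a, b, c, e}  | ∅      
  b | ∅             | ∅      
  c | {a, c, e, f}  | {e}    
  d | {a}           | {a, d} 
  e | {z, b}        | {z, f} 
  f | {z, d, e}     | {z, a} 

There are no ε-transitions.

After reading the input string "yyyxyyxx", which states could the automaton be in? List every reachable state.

{z, a, b, c, e, f}

Start in {z}.
Read 'y': z→{e}; now {e}.
Read 'y': e→{z, f}; now {z, f}.
Read 'y': z→{e}, f→{z, a}; now {z, a, e}.
Read 'x': z→{a, c}, a→{a, b, c, e}, e→{z, b}; now {z, a, b, c, e}.
Read 'y': z→{e}, a→∅, b→∅, c→{e}, e→{z, f}; now {z, e, f}.
Read 'y': z→{e}, e→{z, f}, f→{z, a}; now {z, a, e, f}.
Read 'x': z→{a, c}, a→{a, b, c, e}, e→{z, b}, f→{z, d, e}; now {z, a, b, c, d, e}.
Read 'x': z→{a, c}, a→{a, b, c, e}, b→∅, c→{a, c, e, f}, d→{a}, e→{z, b}; now {z, a, b, c, e, f}.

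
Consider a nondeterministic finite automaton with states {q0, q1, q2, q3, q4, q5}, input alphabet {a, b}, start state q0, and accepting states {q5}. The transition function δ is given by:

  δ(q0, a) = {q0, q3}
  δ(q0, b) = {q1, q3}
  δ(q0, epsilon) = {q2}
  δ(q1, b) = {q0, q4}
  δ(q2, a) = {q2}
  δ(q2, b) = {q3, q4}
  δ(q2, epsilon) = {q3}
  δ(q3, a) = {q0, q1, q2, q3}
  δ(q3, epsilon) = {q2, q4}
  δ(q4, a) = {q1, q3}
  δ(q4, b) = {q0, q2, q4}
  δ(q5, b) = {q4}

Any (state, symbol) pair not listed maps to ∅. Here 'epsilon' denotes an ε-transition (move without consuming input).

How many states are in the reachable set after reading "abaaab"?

Start: ε-closure({q0}) = {q0, q2, q3, q4}.
Read 'a': q0→{q0, q3}, q2→{q2}, q3→{q0, q1, q2, q3}, q4→{q1, q3}; union {q0, q1, q2, q3}; ε-closure = {q0, q1, q2, q3, q4}.
Read 'b': q0→{q1, q3}, q1→{q0, q4}, q2→{q3, q4}, q3→∅, q4→{q0, q2, q4}; now {q0, q1, q2, q3, q4}.
Read 'a': q0→{q0, q3}, q1→∅, q2→{q2}, q3→{q0, q1, q2, q3}, q4→{q1, q3}; union {q0, q1, q2, q3}; ε-closure = {q0, q1, q2, q3, q4}.
Read 'a': q0→{q0, q3}, q1→∅, q2→{q2}, q3→{q0, q1, q2, q3}, q4→{q1, q3}; union {q0, q1, q2, q3}; ε-closure = {q0, q1, q2, q3, q4}.
Read 'a': q0→{q0, q3}, q1→∅, q2→{q2}, q3→{q0, q1, q2, q3}, q4→{q1, q3}; union {q0, q1, q2, q3}; ε-closure = {q0, q1, q2, q3, q4}.
Read 'b': q0→{q1, q3}, q1→{q0, q4}, q2→{q3, q4}, q3→∅, q4→{q0, q2, q4}; now {q0, q1, q2, q3, q4}.
That set has 5 states.

5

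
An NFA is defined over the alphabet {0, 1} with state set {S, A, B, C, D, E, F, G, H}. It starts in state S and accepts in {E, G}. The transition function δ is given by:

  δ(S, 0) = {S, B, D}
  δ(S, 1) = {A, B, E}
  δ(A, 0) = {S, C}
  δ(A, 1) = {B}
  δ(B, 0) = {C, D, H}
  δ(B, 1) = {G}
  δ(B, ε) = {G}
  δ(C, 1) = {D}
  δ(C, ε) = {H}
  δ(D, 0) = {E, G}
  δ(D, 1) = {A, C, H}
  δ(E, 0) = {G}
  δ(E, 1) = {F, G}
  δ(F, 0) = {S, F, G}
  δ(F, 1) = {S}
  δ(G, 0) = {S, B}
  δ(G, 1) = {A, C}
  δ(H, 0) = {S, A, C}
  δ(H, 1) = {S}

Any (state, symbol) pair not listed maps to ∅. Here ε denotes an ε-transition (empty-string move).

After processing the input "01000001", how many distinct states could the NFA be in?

Start in {S}.
Read '0': {S} → {S, B, D, G}.
Read '1': {S, B, D, G} → {A, B, C, E, G, H}.
Read '0': {A, B, C, E, G, H} → {S, A, B, C, D, G, H}.
Read '0': {S, A, B, C, D, G, H} → {S, A, B, C, D, E, G, H}.
Read '0': {S, A, B, C, D, E, G, H} → {S, A, B, C, D, E, G, H}.
Read '0': {S, A, B, C, D, E, G, H} → {S, A, B, C, D, E, G, H}.
Read '0': {S, A, B, C, D, E, G, H} → {S, A, B, C, D, E, G, H}.
Read '1': {S, A, B, C, D, E, G, H} → {S, A, B, C, D, E, F, G, H}.
That set has 9 states.

9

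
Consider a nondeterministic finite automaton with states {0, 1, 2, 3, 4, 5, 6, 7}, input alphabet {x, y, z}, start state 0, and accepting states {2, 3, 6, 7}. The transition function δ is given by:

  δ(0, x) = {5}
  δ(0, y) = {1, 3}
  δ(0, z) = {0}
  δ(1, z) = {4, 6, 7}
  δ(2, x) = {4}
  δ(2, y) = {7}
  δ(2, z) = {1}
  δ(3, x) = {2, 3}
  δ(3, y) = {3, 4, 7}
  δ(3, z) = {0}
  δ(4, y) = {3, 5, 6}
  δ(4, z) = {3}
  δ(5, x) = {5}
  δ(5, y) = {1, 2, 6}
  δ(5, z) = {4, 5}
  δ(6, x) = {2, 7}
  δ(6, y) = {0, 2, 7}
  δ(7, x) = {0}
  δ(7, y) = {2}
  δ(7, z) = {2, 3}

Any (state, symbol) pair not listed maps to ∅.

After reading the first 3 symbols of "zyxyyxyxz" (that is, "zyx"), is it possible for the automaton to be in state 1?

No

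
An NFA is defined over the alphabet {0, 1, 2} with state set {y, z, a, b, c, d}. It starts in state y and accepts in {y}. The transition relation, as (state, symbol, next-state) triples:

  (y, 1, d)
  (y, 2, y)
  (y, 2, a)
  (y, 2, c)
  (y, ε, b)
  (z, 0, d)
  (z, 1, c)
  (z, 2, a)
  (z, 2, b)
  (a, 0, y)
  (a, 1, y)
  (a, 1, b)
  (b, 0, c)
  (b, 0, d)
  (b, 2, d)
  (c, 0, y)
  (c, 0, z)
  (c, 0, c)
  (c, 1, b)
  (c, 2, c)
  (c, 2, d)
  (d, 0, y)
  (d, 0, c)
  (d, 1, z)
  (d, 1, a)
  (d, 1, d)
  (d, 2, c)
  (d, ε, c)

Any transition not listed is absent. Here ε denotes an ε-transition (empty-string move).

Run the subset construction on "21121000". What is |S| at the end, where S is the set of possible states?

5

Start: ε-closure({y}) = {y, b}.
Read '2': {y, b} → {y, a, b, c, d}.
Read '1': {y, a, b, c, d} → {y, z, a, b, c, d}.
Read '1': {y, z, a, b, c, d} → {y, z, a, b, c, d}.
Read '2': {y, z, a, b, c, d} → {y, a, b, c, d}.
Read '1': {y, a, b, c, d} → {y, z, a, b, c, d}.
Read '0': {y, z, a, b, c, d} → {y, z, b, c, d}.
Read '0': {y, z, b, c, d} → {y, z, b, c, d}.
Read '0': {y, z, b, c, d} → {y, z, b, c, d}.
That set has 5 states.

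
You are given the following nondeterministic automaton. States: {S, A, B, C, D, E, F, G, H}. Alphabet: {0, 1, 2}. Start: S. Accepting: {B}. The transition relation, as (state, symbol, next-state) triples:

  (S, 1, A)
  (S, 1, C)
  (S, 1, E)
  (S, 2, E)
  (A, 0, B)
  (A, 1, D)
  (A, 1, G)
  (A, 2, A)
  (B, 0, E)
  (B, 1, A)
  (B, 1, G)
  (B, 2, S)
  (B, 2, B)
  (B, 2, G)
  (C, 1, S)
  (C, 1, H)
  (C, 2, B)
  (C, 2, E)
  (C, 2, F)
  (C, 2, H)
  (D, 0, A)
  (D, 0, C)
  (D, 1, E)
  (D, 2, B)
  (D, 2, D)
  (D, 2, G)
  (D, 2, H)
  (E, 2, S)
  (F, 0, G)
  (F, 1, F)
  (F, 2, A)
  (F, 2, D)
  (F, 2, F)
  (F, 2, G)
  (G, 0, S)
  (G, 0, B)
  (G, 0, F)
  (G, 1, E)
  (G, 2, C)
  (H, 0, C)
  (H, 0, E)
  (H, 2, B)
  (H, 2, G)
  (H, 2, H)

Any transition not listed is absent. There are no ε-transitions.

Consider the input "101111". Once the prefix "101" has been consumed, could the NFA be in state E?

Start in {S}.
Read '1': S→{A, C, E}; now {A, C, E}.
Read '0': A→{B}, C→∅, E→∅; now {B}.
Read '1': B→{A, G}; now {A, G}.
State E is not in {A, G}.

No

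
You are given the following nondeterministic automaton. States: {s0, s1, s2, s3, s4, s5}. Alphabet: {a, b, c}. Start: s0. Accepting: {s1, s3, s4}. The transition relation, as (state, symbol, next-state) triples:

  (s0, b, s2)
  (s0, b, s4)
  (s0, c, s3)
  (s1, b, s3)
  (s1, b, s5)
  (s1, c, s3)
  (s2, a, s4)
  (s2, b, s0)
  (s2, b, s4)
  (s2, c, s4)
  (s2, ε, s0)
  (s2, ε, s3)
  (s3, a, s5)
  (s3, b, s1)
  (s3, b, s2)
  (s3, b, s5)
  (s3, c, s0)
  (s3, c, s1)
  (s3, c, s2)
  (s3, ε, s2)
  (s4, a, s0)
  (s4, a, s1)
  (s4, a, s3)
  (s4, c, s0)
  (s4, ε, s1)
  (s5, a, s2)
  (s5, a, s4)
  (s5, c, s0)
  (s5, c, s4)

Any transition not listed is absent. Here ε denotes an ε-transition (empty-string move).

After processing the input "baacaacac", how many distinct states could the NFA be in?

Start in {s0}.
Read 'b': s0→{s2, s4}; union {s2, s4}; ε-closure = {s0, s1, s2, s3, s4}.
Read 'a': s0→∅, s1→∅, s2→{s4}, s3→{s5}, s4→{s0, s1, s3}; union {s0, s1, s3, s4, s5}; ε-closure = {s0, s1, s2, s3, s4, s5}.
Read 'a': s0→∅, s1→∅, s2→{s4}, s3→{s5}, s4→{s0, s1, s3}, s5→{s2, s4}; now {s0, s1, s2, s3, s4, s5}.
Read 'c': s0→{s3}, s1→{s3}, s2→{s4}, s3→{s0, s1, s2}, s4→{s0}, s5→{s0, s4}; now {s0, s1, s2, s3, s4}.
Read 'a': s0→∅, s1→∅, s2→{s4}, s3→{s5}, s4→{s0, s1, s3}; union {s0, s1, s3, s4, s5}; ε-closure = {s0, s1, s2, s3, s4, s5}.
Read 'a': s0→∅, s1→∅, s2→{s4}, s3→{s5}, s4→{s0, s1, s3}, s5→{s2, s4}; now {s0, s1, s2, s3, s4, s5}.
Read 'c': s0→{s3}, s1→{s3}, s2→{s4}, s3→{s0, s1, s2}, s4→{s0}, s5→{s0, s4}; now {s0, s1, s2, s3, s4}.
Read 'a': s0→∅, s1→∅, s2→{s4}, s3→{s5}, s4→{s0, s1, s3}; union {s0, s1, s3, s4, s5}; ε-closure = {s0, s1, s2, s3, s4, s5}.
Read 'c': s0→{s3}, s1→{s3}, s2→{s4}, s3→{s0, s1, s2}, s4→{s0}, s5→{s0, s4}; now {s0, s1, s2, s3, s4}.
That set has 5 states.

5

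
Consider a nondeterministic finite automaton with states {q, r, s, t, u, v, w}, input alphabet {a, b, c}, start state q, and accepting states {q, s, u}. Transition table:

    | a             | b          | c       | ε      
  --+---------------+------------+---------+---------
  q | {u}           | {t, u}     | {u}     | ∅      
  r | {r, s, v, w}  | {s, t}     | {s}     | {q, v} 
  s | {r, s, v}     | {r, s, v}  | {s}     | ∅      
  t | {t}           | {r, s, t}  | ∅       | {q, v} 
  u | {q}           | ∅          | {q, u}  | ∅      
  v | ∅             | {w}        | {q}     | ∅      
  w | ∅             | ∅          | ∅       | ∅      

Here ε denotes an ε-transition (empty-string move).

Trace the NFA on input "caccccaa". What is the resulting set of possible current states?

{q, u}

Start in {q}.
Read 'c': {q} → {u}.
Read 'a': {u} → {q}.
Read 'c': {q} → {u}.
Read 'c': {u} → {q, u}.
Read 'c': {q, u} → {q, u}.
Read 'c': {q, u} → {q, u}.
Read 'a': {q, u} → {q, u}.
Read 'a': {q, u} → {q, u}.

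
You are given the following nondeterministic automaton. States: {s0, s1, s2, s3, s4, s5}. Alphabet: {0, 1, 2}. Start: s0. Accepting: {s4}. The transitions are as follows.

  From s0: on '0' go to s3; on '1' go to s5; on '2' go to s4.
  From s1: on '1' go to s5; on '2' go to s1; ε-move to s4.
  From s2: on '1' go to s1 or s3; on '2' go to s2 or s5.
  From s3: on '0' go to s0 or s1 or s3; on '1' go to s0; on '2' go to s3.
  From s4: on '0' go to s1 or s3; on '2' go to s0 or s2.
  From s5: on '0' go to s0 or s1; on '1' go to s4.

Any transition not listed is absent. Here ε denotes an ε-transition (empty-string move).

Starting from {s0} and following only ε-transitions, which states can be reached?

Begin with {s0}.
No ε-moves leave this set, so the closure equals the set itself.

{s0}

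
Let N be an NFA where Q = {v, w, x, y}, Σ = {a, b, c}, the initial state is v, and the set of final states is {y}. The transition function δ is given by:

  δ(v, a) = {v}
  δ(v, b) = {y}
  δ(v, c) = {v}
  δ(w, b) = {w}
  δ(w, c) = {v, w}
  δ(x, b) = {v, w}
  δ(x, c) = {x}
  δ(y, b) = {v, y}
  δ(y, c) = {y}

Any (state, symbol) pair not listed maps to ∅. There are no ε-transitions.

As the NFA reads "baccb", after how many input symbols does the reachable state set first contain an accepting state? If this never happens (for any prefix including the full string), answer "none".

1

Start in {v}.
Read 'b': v→{y}; now {y}.
None of the earlier sets intersect F, but {y} does.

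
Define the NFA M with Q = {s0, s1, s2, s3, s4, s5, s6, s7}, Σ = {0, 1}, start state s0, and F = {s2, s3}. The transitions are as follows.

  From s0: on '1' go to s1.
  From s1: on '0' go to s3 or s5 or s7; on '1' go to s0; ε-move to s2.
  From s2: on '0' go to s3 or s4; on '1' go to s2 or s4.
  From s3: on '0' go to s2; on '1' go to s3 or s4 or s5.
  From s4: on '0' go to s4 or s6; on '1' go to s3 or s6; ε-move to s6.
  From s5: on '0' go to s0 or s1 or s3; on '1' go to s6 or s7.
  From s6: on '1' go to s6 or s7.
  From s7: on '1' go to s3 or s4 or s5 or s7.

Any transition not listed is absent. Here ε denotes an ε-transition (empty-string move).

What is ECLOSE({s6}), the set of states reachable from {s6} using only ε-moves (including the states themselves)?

Begin with {s6}.
No ε-moves leave this set, so the closure equals the set itself.

{s6}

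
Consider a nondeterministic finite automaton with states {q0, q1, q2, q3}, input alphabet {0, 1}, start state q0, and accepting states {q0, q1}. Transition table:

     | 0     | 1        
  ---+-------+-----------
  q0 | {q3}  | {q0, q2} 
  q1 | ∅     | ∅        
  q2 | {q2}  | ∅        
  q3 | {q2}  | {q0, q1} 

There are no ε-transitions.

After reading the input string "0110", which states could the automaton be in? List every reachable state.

{q2, q3}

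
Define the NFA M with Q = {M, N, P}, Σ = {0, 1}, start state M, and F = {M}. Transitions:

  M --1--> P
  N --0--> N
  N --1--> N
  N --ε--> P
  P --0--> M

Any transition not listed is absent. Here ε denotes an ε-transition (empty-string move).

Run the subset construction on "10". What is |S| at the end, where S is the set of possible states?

1

Start in {M}.
Read '1': {M} → {P}.
Read '0': {P} → {M}.
That set has 1 state.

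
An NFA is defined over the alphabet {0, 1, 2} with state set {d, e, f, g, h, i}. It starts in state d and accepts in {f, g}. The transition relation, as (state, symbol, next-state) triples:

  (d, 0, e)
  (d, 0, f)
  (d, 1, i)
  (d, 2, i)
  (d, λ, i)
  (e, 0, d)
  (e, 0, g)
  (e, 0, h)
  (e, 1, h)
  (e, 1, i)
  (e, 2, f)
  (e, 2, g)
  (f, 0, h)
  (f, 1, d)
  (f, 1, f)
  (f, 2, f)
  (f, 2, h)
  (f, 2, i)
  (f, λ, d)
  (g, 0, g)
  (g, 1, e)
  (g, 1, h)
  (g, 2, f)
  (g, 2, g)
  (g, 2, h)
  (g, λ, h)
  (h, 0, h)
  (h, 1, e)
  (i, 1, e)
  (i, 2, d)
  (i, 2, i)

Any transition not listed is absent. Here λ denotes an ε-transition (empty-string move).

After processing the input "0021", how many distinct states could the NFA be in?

5

Start: ε-closure({d}) = {d, i}.
Read '0': d→{e, f}, i→∅; union {e, f}; ε-closure = {d, e, f, i}.
Read '0': d→{e, f}, e→{d, g, h}, f→{h}, i→∅; union {d, e, f, g, h}; ε-closure = {d, e, f, g, h, i}.
Read '2': d→{i}, e→{f, g}, f→{f, h, i}, g→{f, g, h}, h→∅, i→{d, i}; now {d, f, g, h, i}.
Read '1': d→{i}, f→{d, f}, g→{e, h}, h→{e}, i→{e}; now {d, e, f, h, i}.
That set has 5 states.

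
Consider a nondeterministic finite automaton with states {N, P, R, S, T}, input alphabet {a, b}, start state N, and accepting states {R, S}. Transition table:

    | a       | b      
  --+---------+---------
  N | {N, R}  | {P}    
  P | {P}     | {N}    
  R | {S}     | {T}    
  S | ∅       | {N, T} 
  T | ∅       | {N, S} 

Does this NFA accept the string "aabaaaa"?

Start in {N}.
Read 'a': {N} → {N, R}.
Read 'a': {N, R} → {N, R, S}.
Read 'b': {N, R, S} → {N, P, T}.
Read 'a': {N, P, T} → {N, P, R}.
Read 'a': {N, P, R} → {N, P, R, S}.
Read 'a': {N, P, R, S} → {N, P, R, S}.
Read 'a': {N, P, R, S} → {N, P, R, S}.
The final set {N, P, R, S} contains the accepting states R, S.

Yes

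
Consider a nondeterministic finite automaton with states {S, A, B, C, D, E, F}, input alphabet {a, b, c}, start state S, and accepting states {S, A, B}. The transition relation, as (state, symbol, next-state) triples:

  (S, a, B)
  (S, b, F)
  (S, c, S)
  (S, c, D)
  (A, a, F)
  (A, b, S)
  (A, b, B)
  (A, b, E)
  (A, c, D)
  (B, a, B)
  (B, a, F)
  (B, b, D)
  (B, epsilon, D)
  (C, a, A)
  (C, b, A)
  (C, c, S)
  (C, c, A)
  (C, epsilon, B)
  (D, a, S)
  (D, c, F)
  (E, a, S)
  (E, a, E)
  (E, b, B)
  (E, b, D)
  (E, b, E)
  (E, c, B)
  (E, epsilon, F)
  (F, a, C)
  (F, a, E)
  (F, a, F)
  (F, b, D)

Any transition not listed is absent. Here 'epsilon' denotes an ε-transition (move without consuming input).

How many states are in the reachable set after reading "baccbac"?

Start in {S}.
Read 'b': S→{F}; now {F}.
Read 'a': F→{C, E, F}; union {C, E, F}; ε-closure = {B, C, D, E, F}.
Read 'c': B→∅, C→{S, A}, D→{F}, E→{B}, F→∅; union {S, A, B, F}; ε-closure = {S, A, B, D, F}.
Read 'c': S→{S, D}, A→{D}, B→∅, D→{F}, F→∅; now {S, D, F}.
Read 'b': S→{F}, D→∅, F→{D}; now {D, F}.
Read 'a': D→{S}, F→{C, E, F}; union {S, C, E, F}; ε-closure = {S, B, C, D, E, F}.
Read 'c': S→{S, D}, B→∅, C→{S, A}, D→{F}, E→{B}, F→∅; now {S, A, B, D, F}.
That set has 5 states.

5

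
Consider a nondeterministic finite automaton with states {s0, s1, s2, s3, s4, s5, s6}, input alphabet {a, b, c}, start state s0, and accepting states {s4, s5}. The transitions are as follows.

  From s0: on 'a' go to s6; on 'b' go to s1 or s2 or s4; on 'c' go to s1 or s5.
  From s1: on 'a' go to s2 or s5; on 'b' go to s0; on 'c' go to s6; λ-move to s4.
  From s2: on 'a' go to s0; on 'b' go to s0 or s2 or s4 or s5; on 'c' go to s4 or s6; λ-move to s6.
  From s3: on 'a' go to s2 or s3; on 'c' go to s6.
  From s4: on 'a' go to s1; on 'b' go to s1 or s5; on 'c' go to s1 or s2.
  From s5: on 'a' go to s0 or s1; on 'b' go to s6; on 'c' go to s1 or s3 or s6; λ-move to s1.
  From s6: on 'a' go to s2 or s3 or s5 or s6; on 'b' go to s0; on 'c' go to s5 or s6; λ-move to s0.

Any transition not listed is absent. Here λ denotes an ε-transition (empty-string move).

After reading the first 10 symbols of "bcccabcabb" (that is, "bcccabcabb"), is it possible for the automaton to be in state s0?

Start in {s0}.
Read 'b': s0→{s1, s2, s4}; union {s1, s2, s4}; ε-closure = {s0, s1, s2, s4, s6}.
Read 'c': s0→{s1, s5}, s1→{s6}, s2→{s4, s6}, s4→{s1, s2}, s6→{s5, s6}; union {s1, s2, s4, s5, s6}; ε-closure = {s0, s1, s2, s4, s5, s6}.
Read 'c': s0→{s1, s5}, s1→{s6}, s2→{s4, s6}, s4→{s1, s2}, s5→{s1, s3, s6}, s6→{s5, s6}; union {s1, s2, s3, s4, s5, s6}; ε-closure = {s0, s1, s2, s3, s4, s5, s6}.
Read 'c': s0→{s1, s5}, s1→{s6}, s2→{s4, s6}, s3→{s6}, s4→{s1, s2}, s5→{s1, s3, s6}, s6→{s5, s6}; union {s1, s2, s3, s4, s5, s6}; ε-closure = {s0, s1, s2, s3, s4, s5, s6}.
Read 'a': s0→{s6}, s1→{s2, s5}, s2→{s0}, s3→{s2, s3}, s4→{s1}, s5→{s0, s1}, s6→{s2, s3, s5, s6}; union {s0, s1, s2, s3, s5, s6}; ε-closure = {s0, s1, s2, s3, s4, s5, s6}.
Read 'b': s0→{s1, s2, s4}, s1→{s0}, s2→{s0, s2, s4, s5}, s3→∅, s4→{s1, s5}, s5→{s6}, s6→{s0}; now {s0, s1, s2, s4, s5, s6}.
Read 'c': s0→{s1, s5}, s1→{s6}, s2→{s4, s6}, s4→{s1, s2}, s5→{s1, s3, s6}, s6→{s5, s6}; union {s1, s2, s3, s4, s5, s6}; ε-closure = {s0, s1, s2, s3, s4, s5, s6}.
Read 'a': s0→{s6}, s1→{s2, s5}, s2→{s0}, s3→{s2, s3}, s4→{s1}, s5→{s0, s1}, s6→{s2, s3, s5, s6}; union {s0, s1, s2, s3, s5, s6}; ε-closure = {s0, s1, s2, s3, s4, s5, s6}.
Read 'b': s0→{s1, s2, s4}, s1→{s0}, s2→{s0, s2, s4, s5}, s3→∅, s4→{s1, s5}, s5→{s6}, s6→{s0}; now {s0, s1, s2, s4, s5, s6}.
Read 'b': s0→{s1, s2, s4}, s1→{s0}, s2→{s0, s2, s4, s5}, s4→{s1, s5}, s5→{s6}, s6→{s0}; now {s0, s1, s2, s4, s5, s6}.
State s0 is in {s0, s1, s2, s4, s5, s6}.

Yes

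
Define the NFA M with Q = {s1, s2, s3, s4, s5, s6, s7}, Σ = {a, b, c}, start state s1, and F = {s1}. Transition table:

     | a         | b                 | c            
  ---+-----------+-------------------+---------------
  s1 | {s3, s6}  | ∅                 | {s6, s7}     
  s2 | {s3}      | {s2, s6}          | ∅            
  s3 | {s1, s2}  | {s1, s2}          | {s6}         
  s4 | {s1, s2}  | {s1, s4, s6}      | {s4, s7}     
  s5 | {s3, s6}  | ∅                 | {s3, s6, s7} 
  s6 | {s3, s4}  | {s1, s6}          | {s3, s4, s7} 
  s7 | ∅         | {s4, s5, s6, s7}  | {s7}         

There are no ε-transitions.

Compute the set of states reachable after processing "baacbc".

∅

Start in {s1}.
Read 'b': s1→∅; now ∅.
The set is empty and remains empty for the remaining 5 symbols.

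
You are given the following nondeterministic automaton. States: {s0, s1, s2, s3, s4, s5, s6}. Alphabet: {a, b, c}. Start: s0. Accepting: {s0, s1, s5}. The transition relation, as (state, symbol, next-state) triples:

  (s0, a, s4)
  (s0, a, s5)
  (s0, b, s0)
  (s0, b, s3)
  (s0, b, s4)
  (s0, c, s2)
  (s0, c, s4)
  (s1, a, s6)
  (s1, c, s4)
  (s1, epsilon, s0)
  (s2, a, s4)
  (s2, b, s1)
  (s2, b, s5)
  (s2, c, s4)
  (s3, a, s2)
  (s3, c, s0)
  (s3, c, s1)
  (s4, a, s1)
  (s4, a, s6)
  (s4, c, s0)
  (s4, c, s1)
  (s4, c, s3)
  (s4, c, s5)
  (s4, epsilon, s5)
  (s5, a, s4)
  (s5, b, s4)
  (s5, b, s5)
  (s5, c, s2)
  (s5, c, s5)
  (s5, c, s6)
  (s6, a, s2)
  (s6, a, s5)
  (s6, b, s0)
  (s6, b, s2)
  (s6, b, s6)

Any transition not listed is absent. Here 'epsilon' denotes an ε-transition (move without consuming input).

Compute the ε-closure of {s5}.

{s5}

Begin with {s5}.
No ε-moves leave this set, so the closure equals the set itself.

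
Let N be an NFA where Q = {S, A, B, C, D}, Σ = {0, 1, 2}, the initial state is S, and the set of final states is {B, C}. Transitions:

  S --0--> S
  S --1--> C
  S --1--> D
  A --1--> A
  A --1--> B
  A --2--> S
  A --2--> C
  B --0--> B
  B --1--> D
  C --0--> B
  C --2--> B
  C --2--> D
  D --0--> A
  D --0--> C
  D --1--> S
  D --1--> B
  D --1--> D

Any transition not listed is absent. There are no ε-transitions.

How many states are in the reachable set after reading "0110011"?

3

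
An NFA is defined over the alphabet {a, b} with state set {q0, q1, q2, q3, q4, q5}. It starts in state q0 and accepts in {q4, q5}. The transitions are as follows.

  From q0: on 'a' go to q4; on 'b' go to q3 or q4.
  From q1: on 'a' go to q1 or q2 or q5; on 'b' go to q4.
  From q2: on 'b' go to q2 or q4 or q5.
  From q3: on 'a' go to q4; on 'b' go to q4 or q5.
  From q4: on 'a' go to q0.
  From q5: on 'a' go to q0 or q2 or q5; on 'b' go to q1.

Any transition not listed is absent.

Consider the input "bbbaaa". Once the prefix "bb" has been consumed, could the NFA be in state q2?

No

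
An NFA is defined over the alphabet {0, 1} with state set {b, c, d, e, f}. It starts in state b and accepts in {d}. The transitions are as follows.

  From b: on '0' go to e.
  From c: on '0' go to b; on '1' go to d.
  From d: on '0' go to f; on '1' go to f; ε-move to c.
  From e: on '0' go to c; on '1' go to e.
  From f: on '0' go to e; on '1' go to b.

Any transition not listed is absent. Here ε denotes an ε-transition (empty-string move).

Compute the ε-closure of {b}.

Begin with {b}.
No ε-moves leave this set, so the closure equals the set itself.

{b}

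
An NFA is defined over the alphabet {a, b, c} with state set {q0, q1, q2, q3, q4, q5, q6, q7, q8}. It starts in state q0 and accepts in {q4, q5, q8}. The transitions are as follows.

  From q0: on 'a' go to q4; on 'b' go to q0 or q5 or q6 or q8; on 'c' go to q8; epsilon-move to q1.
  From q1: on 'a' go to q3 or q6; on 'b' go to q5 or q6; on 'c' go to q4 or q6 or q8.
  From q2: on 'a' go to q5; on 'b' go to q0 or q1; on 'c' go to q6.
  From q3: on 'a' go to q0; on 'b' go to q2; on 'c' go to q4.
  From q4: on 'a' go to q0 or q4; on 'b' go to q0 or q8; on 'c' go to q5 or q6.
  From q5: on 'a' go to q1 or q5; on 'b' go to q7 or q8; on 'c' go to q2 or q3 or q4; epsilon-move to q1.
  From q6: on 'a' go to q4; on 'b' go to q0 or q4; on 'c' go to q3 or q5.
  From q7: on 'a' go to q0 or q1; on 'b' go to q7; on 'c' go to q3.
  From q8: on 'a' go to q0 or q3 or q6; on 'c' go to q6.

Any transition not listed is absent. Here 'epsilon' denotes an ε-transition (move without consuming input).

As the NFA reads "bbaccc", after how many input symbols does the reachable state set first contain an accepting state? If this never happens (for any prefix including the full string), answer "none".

Start: ε-closure({q0}) = {q0, q1}.
Read 'b': {q0, q1} → {q0, q1, q5, q6, q8}.
None of the earlier sets intersect F, but {q0, q1, q5, q6, q8} does.

1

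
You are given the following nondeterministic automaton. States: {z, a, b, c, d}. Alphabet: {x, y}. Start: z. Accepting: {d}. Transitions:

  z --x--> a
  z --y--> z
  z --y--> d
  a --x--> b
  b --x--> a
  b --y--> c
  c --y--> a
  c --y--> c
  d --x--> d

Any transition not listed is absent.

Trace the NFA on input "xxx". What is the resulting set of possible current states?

Start in {z}.
Read 'x': z→{a}; now {a}.
Read 'x': a→{b}; now {b}.
Read 'x': b→{a}; now {a}.

{a}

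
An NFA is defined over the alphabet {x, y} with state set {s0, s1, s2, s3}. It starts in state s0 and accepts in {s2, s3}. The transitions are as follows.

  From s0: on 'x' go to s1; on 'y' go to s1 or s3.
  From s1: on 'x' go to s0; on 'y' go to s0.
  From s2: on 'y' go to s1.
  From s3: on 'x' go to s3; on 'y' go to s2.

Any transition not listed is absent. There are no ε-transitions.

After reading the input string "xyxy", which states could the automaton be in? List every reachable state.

Start in {s0}.
Read 'x': {s0} → {s1}.
Read 'y': {s1} → {s0}.
Read 'x': {s0} → {s1}.
Read 'y': {s1} → {s0}.

{s0}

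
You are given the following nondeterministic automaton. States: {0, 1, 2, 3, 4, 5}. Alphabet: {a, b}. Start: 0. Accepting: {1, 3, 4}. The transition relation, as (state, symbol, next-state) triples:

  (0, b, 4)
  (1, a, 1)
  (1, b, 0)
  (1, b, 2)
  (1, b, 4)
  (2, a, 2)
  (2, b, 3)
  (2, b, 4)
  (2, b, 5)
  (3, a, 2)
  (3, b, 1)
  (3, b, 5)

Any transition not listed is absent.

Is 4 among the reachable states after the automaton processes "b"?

Yes

Start in {0}.
Read 'b': 0→{4}; now {4}.
State 4 is in {4}.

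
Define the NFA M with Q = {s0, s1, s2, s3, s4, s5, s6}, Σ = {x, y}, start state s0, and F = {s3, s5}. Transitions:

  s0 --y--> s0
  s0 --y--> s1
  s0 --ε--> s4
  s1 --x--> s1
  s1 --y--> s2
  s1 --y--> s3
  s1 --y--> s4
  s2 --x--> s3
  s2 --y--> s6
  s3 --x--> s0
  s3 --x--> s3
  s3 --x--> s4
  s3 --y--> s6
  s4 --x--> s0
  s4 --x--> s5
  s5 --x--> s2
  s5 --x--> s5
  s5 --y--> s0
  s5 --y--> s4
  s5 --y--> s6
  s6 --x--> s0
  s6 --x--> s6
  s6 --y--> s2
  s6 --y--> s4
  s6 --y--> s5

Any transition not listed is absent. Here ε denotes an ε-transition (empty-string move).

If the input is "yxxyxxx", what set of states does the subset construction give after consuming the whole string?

{s0, s1, s2, s3, s4, s5, s6}

Start: ε-closure({s0}) = {s0, s4}.
Read 'y': s0→{s0, s1}, s4→∅; union {s0, s1}; ε-closure = {s0, s1, s4}.
Read 'x': s0→∅, s1→{s1}, s4→{s0, s5}; union {s0, s1, s5}; ε-closure = {s0, s1, s4, s5}.
Read 'x': s0→∅, s1→{s1}, s4→{s0, s5}, s5→{s2, s5}; union {s0, s1, s2, s5}; ε-closure = {s0, s1, s2, s4, s5}.
Read 'y': s0→{s0, s1}, s1→{s2, s3, s4}, s2→{s6}, s4→∅, s5→{s0, s4, s6}; now {s0, s1, s2, s3, s4, s6}.
Read 'x': s0→∅, s1→{s1}, s2→{s3}, s3→{s0, s3, s4}, s4→{s0, s5}, s6→{s0, s6}; now {s0, s1, s3, s4, s5, s6}.
Read 'x': s0→∅, s1→{s1}, s3→{s0, s3, s4}, s4→{s0, s5}, s5→{s2, s5}, s6→{s0, s6}; now {s0, s1, s2, s3, s4, s5, s6}.
Read 'x': s0→∅, s1→{s1}, s2→{s3}, s3→{s0, s3, s4}, s4→{s0, s5}, s5→{s2, s5}, s6→{s0, s6}; now {s0, s1, s2, s3, s4, s5, s6}.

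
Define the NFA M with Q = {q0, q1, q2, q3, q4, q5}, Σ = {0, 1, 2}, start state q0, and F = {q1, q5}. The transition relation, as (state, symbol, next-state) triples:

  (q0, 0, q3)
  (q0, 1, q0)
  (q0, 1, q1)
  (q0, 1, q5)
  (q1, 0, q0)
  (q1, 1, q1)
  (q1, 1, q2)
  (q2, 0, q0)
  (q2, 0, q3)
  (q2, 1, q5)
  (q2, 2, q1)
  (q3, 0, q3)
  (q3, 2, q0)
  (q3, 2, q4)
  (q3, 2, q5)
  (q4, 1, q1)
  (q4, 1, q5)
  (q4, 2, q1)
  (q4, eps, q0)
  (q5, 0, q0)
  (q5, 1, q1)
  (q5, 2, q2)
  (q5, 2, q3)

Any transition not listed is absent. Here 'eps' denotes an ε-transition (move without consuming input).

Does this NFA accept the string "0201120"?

No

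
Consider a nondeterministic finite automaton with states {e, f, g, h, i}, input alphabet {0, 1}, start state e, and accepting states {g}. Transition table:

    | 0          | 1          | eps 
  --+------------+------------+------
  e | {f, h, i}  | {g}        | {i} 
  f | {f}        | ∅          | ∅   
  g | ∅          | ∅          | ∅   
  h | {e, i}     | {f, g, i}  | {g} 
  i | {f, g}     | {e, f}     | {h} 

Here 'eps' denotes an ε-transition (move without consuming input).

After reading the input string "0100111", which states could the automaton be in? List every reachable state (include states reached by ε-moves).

{e, f, g, h, i}

Start: ε-closure({e}) = {e, g, h, i}.
Read '0': e→{f, h, i}, g→∅, h→{e, i}, i→{f, g}; now {e, f, g, h, i}.
Read '1': e→{g}, f→∅, g→∅, h→{f, g, i}, i→{e, f}; union {e, f, g, i}; ε-closure = {e, f, g, h, i}.
Read '0': e→{f, h, i}, f→{f}, g→∅, h→{e, i}, i→{f, g}; now {e, f, g, h, i}.
Read '0': e→{f, h, i}, f→{f}, g→∅, h→{e, i}, i→{f, g}; now {e, f, g, h, i}.
Read '1': e→{g}, f→∅, g→∅, h→{f, g, i}, i→{e, f}; union {e, f, g, i}; ε-closure = {e, f, g, h, i}.
Read '1': e→{g}, f→∅, g→∅, h→{f, g, i}, i→{e, f}; union {e, f, g, i}; ε-closure = {e, f, g, h, i}.
Read '1': e→{g}, f→∅, g→∅, h→{f, g, i}, i→{e, f}; union {e, f, g, i}; ε-closure = {e, f, g, h, i}.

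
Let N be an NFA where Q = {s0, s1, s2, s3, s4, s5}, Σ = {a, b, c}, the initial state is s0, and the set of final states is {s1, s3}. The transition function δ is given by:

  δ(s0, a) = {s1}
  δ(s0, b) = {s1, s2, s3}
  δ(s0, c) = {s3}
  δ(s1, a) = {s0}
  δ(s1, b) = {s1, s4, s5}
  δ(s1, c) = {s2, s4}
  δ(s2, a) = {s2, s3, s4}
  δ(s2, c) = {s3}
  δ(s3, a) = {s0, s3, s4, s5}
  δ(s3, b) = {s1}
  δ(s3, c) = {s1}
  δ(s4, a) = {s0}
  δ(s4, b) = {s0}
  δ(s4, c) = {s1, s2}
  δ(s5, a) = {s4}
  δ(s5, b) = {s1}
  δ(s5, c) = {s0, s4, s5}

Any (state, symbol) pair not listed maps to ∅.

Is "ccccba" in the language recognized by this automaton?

No

Start in {s0}.
Read 'c': s0→{s3}; now {s3}.
Read 'c': s3→{s1}; now {s1}.
Read 'c': s1→{s2, s4}; now {s2, s4}.
Read 'c': s2→{s3}, s4→{s1, s2}; now {s1, s2, s3}.
Read 'b': s1→{s1, s4, s5}, s2→∅, s3→{s1}; now {s1, s4, s5}.
Read 'a': s1→{s0}, s4→{s0}, s5→{s4}; now {s0, s4}.
The final set {s0, s4} contains no accepting state.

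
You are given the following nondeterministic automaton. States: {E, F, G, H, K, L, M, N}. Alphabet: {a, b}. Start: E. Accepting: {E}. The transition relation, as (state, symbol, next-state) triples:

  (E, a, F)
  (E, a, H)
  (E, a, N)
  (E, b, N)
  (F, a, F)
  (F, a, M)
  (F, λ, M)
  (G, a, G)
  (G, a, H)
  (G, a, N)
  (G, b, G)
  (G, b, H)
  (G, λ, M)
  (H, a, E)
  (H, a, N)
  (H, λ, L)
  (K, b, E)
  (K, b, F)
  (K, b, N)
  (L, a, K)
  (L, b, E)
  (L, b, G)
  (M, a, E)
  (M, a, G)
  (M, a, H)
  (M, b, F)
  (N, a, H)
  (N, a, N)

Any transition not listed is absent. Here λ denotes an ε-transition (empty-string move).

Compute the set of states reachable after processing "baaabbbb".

{E, F, G, H, L, M, N}

Start in {E}.
Read 'b': {E} → {N}.
Read 'a': {N} → {H, L, N}.
Read 'a': {H, L, N} → {E, H, K, L, N}.
Read 'a': {E, H, K, L, N} → {E, F, H, K, L, M, N}.
Read 'b': {E, F, H, K, L, M, N} → {E, F, G, M, N}.
Read 'b': {E, F, G, M, N} → {F, G, H, L, M, N}.
Read 'b': {F, G, H, L, M, N} → {E, F, G, H, L, M}.
Read 'b': {E, F, G, H, L, M} → {E, F, G, H, L, M, N}.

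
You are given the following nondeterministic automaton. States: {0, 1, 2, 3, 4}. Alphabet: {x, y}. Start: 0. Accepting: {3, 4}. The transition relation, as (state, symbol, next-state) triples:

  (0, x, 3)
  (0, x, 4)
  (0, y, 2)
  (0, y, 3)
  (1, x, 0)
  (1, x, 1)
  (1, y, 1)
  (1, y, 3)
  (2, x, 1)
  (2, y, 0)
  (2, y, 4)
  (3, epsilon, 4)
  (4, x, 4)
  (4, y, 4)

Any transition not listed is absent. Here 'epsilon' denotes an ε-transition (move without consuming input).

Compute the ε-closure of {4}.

Begin with {4}.
No ε-moves leave this set, so the closure equals the set itself.

{4}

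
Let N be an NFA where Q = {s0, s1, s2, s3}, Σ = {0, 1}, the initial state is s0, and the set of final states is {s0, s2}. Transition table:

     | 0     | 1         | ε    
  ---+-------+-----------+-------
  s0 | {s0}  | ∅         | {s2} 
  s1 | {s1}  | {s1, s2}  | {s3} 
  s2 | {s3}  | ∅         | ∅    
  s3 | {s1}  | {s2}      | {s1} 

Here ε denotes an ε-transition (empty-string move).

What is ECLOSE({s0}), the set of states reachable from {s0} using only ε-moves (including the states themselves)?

Begin with {s0}.
ε-move s0 → s2; add s2.

{s0, s2}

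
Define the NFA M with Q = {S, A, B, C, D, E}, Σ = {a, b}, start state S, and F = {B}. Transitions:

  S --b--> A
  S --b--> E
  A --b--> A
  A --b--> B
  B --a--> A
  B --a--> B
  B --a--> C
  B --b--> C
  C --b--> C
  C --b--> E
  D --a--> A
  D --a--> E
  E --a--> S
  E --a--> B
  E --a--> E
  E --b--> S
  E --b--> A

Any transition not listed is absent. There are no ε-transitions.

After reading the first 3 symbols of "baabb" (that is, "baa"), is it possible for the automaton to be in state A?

Start in {S}.
Read 'b': S→{A, E}; now {A, E}.
Read 'a': A→∅, E→{S, B, E}; now {S, B, E}.
Read 'a': S→∅, B→{A, B, C}, E→{S, B, E}; now {S, A, B, C, E}.
State A is in {S, A, B, C, E}.

Yes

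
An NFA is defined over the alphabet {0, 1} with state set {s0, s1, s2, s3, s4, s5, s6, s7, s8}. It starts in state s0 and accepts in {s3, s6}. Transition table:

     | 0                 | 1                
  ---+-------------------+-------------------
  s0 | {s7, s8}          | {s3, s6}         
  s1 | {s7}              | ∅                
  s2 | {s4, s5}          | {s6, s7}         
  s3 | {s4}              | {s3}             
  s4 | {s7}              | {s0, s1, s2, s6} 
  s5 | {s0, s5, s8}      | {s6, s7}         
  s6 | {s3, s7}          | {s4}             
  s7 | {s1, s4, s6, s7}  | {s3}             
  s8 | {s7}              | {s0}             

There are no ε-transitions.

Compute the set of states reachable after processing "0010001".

{s0, s1, s2, s3, s4, s6, s7}

Start in {s0}.
Read '0': {s0} → {s7, s8}.
Read '0': {s7, s8} → {s1, s4, s6, s7}.
Read '1': {s1, s4, s6, s7} → {s0, s1, s2, s3, s4, s6}.
Read '0': {s0, s1, s2, s3, s4, s6} → {s3, s4, s5, s7, s8}.
Read '0': {s3, s4, s5, s7, s8} → {s0, s1, s4, s5, s6, s7, s8}.
Read '0': {s0, s1, s4, s5, s6, s7, s8} → {s0, s1, s3, s4, s5, s6, s7, s8}.
Read '1': {s0, s1, s3, s4, s5, s6, s7, s8} → {s0, s1, s2, s3, s4, s6, s7}.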